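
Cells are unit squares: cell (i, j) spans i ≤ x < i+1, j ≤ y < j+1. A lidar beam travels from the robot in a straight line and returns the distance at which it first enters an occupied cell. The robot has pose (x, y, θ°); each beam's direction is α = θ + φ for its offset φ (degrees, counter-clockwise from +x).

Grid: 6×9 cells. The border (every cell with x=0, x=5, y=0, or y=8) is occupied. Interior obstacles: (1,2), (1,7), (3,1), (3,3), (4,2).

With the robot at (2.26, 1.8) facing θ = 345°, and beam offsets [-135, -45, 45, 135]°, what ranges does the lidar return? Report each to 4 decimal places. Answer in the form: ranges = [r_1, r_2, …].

beam 1: φ=-135°, α=210°
  d=(-0.8660,-0.5000)  start (2,1)  tX=0.3002 tY=1.6000  stride 1/|dx|=1.1547 1/|dy|=2.0000
    cross x-line → (1,1), t=0.3002
    cross x-line → (0,1), t=1.4549 (wall)
  → r_1 = 1.4549
beam 2: φ=-45°, α=300°
  d=(0.5000,-0.8660)  start (2,1)  tX=1.4800 tY=0.9238  stride 1/|dx|=2.0000 1/|dy|=1.1547
    cross y-line → (2,0), t=0.9238 (wall)
  → r_2 = 0.9238
beam 3: φ=45°, α=30°
  d=(0.8660,0.5000)  start (2,1)  tX=0.8545 tY=0.4000  stride 1/|dx|=1.1547 1/|dy|=2.0000
    cross y-line → (2,2), t=0.4000
    cross x-line → (3,2), t=0.8545
    cross x-line → (4,2), t=2.0092 (wall)
  → r_3 = 2.0092
beam 4: φ=135°, α=120°
  d=(-0.5000,0.8660)  start (2,1)  tX=0.5200 tY=0.2309  stride 1/|dx|=2.0000 1/|dy|=1.1547
    cross y-line → (2,2), t=0.2309
    cross x-line → (1,2), t=0.5200 (wall)
  → r_4 = 0.5200

ranges = [1.4549, 0.9238, 2.0092, 0.5200]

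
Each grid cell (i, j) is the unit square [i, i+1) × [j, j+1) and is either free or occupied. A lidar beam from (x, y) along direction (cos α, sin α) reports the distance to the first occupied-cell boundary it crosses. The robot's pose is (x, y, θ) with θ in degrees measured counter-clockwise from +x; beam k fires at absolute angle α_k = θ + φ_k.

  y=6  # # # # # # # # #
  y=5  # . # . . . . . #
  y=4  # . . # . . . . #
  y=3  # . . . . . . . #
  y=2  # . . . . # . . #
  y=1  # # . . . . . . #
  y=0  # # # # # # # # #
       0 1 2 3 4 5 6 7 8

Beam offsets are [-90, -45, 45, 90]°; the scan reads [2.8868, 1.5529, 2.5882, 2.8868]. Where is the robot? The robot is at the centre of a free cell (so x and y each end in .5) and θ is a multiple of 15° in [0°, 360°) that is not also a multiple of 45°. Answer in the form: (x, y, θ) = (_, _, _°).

(x, y, θ) = (6.5, 3.5, 30°)

The pose lattice has 31·16 = 496 candidates. Test each by forward raycasting.
  (2.5, 3.5, 165°): beam 1 = 1.5529 ≠ 2.8868 ✗
  (7.5, 2.5, 60°): beam 1 = 0.5774 ≠ 2.8868 ✗
  (3.5, 5.5, 300°): beam 1 = 0.5774 ≠ 2.8868 ✗
  (1.5, 5.5, 150°): beam 1 = 0.5774 ≠ 2.8868 ✗
  (2.5, 3.5, 255°): beam 1 = 1.5529 ≠ 2.8868 ✗
  …
  (6.5, 3.5, 30°): r_1=2.8868, r_2=1.5529, r_3=2.5882, r_4=2.8868 — all match ✓
Unique over the lattice → pose = (6.5, 3.5, 30°).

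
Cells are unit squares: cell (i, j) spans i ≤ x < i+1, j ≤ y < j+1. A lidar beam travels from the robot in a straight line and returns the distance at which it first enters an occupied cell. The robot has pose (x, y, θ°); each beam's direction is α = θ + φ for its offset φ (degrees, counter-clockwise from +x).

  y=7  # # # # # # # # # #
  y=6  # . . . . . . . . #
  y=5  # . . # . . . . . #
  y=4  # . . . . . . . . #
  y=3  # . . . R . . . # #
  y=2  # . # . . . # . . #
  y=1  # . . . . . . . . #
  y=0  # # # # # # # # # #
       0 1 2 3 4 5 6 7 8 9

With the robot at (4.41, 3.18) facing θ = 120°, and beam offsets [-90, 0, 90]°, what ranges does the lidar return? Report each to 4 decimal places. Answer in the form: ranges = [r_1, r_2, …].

beam 1: φ=-90°, α=30°
  cosα=0.8660 sinα=0.5000 | (4,3) | tMaxX 0.6813 tMaxY 1.6400 | tΔX 1.1547 tΔY 2.0000
    t=0.6813 [x] (5,3)
    t=1.6400 [y] (5,4)
    t=1.8360 [x] (6,4)
    t=2.9907 [x] (7,4)
    t=3.6400 [y] (7,5)
    t=4.1454 [x] (8,5)
    t=5.3001 [x] (9,5) — stop
  → r_1 = 5.3001
beam 2: φ=0°, α=120°
  cosα=-0.5000 sinα=0.8660 | (4,3) | tMaxX 0.8200 tMaxY 0.9469 | tΔX 2.0000 tΔY 1.1547
    t=0.8200 [x] (3,3)
    t=0.9469 [y] (3,4)
    t=2.1016 [y] (3,5) — stop
  → r_2 = 2.1016
beam 3: φ=90°, α=210°
  cosα=-0.8660 sinα=-0.5000 | (4,3) | tMaxX 0.4734 tMaxY 0.3600 | tΔX 1.1547 tΔY 2.0000
    t=0.3600 [y] (4,2)
    t=0.4734 [x] (3,2)
    t=1.6281 [x] (2,2) — stop
  → r_3 = 1.6281

ranges = [5.3001, 2.1016, 1.6281]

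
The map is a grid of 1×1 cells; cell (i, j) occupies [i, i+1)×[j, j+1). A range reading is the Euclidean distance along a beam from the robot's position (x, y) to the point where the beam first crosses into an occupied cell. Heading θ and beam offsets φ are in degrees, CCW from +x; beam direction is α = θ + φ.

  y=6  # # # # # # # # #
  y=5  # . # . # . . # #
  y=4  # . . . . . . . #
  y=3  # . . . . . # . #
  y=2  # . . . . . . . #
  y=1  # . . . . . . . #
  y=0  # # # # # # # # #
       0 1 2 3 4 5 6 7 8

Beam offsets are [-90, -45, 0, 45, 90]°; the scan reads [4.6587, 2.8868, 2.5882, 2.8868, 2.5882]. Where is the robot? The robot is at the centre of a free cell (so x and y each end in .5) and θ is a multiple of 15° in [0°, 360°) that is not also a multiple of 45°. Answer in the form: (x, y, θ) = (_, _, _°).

(x, y, θ) = (3.5, 2.5, 75°)

The pose lattice has 31·16 = 496 candidates. Test each by forward raycasting.
  (7.5, 3.5, 210°): beam 1 = 2.8868 ≠ 4.6587 ✗
  (2.5, 3.5, 75°): beam 1 = 5.6940 ≠ 4.6587 ✗
  (4.5, 4.5, 195°): beam 1 = 0.5176 ≠ 4.6587 ✗
  (6.5, 2.5, 345°): beam 1 = 1.5529 ≠ 4.6587 ✗
  …
  (3.5, 2.5, 75°): r_1=4.6587, r_2=2.8868, r_3=2.5882, r_4=2.8868, r_5=2.5882 — all match ✓
Only this pose fits every beam.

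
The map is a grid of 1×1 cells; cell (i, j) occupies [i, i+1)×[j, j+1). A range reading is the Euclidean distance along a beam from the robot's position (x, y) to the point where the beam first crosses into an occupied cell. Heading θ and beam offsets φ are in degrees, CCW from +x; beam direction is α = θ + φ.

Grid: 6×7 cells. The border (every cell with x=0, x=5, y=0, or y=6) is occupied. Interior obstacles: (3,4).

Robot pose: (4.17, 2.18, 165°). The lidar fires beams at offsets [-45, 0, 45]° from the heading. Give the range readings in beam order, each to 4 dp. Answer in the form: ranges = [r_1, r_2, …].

ranges = [2.1016, 3.2818, 2.3600]

beam 1: φ=-45°, α=120°
  d=(-0.5000,0.8660)  start (4,2)  tX=0.3400 tY=0.9469  stride 1/|dx|=2.0000 1/|dy|=1.1547
    cross x-line → (3,2), t=0.3400
    cross y-line → (3,3), t=0.9469
    cross y-line → (3,4), t=2.1016 (wall)
  → r_1 = 2.1016
beam 2: φ=0°, α=165°
  d=(-0.9659,0.2588)  start (4,2)  tX=0.1760 tY=3.1682  stride 1/|dx|=1.0353 1/|dy|=3.8637
    cross x-line → (3,2), t=0.1760
    cross x-line → (2,2), t=1.2113
    cross x-line → (1,2), t=2.2465
    cross y-line → (1,3), t=3.1682
    cross x-line → (0,3), t=3.2818 (wall)
  → r_2 = 3.2818
beam 3: φ=45°, α=210°
  d=(-0.8660,-0.5000)  start (4,2)  tX=0.1963 tY=0.3600  stride 1/|dx|=1.1547 1/|dy|=2.0000
    cross x-line → (3,2), t=0.1963
    cross y-line → (3,1), t=0.3600
    cross x-line → (2,1), t=1.3510
    cross y-line → (2,0), t=2.3600 (wall)
  → r_3 = 2.3600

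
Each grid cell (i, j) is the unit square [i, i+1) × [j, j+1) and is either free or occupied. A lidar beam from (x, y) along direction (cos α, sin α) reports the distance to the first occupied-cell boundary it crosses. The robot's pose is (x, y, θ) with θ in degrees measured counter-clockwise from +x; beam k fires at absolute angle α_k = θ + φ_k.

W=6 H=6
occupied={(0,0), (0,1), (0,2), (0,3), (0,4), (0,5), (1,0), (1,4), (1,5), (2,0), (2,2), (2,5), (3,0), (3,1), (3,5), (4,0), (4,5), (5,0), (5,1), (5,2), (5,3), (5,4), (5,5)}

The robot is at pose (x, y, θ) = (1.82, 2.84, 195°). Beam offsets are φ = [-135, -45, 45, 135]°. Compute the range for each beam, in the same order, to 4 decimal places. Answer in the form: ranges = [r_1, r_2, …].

beam 1: φ=-135°, α=60°
  dir = (cos 60°, sin 60°) = (0.5000, 0.8660); from cell (1,2)
  next x-line at t=0.3600, next y-line at t=0.1848; Δt_x=2.0000, Δt_y=1.1547
    y: enter (1,3) at t=0.1848
    x: enter (2,3) at t=0.3600
    y: enter (2,4) at t=1.3395
    x: enter (3,4) at t=2.3600
    y: enter (3,5) at t=2.4942 ← occupied
  → r_1 = 2.4942
beam 2: φ=-45°, α=150°
  dir = (cos 150°, sin 150°) = (-0.8660, 0.5000); from cell (1,2)
  next x-line at t=0.9469, next y-line at t=0.3200; Δt_x=1.1547, Δt_y=2.0000
    y: enter (1,3) at t=0.3200
    x: enter (0,3) at t=0.9469 ← occupied
  → r_2 = 0.9469
beam 3: φ=45°, α=240°
  dir = (cos 240°, sin 240°) = (-0.5000, -0.8660); from cell (1,2)
  next x-line at t=1.6400, next y-line at t=0.9699; Δt_x=2.0000, Δt_y=1.1547
    y: enter (1,1) at t=0.9699
    x: enter (0,1) at t=1.6400 ← occupied
  → r_3 = 1.6400
beam 4: φ=135°, α=330°
  dir = (cos 330°, sin 330°) = (0.8660, -0.5000); from cell (1,2)
  next x-line at t=0.2078, next y-line at t=1.6800; Δt_x=1.1547, Δt_y=2.0000
    x: enter (2,2) at t=0.2078 ← occupied
  → r_4 = 0.2078

ranges = [2.4942, 0.9469, 1.6400, 0.2078]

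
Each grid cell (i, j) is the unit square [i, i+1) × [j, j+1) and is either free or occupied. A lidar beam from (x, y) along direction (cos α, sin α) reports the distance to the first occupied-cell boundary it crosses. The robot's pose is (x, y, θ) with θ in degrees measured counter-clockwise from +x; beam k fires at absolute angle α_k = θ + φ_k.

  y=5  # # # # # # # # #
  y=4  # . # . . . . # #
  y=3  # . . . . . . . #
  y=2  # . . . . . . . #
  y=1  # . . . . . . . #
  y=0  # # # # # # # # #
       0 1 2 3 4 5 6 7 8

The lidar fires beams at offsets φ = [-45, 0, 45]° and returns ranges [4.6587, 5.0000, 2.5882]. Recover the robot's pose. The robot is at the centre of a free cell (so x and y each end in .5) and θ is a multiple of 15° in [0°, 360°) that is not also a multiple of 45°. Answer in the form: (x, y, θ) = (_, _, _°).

(x, y, θ) = (7.5, 3.5, 210°)

The pose lattice has 26·16 = 416 candidates. Test each by forward raycasting.
  (3.5, 1.5, 60°): beam 2 = 4.0415 ≠ 5.0000 ✗
  (5.5, 1.5, 255°): beam 1 = 1.0000 ≠ 4.6587 ✗
  (6.5, 2.5, 105°): beam 1 = 1.7321 ≠ 4.6587 ✗
  (6.5, 2.5, 150°): beam 1 = 2.5882 ≠ 4.6587 ✗
  …
  (7.5, 3.5, 210°): r_1=4.6587, r_2=5.0000, r_3=2.5882 — all match ✓
No second candidate reproduces the full scan.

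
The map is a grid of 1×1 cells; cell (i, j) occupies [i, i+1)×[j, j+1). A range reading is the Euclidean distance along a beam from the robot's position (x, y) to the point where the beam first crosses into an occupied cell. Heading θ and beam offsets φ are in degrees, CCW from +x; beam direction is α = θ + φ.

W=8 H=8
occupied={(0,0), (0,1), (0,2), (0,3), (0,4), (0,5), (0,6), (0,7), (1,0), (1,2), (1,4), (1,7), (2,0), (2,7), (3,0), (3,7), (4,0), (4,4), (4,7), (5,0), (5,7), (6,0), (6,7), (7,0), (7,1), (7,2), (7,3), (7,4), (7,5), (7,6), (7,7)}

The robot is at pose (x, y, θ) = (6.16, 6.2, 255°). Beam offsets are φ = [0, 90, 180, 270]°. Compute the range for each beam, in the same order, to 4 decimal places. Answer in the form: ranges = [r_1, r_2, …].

beam 1: φ=0°, α=255°
  d=(-0.2588,-0.9659)  start (6,6)  tX=0.6182 tY=0.2071  stride 1/|dx|=3.8637 1/|dy|=1.0353
    cross y-line → (6,5), t=0.2071
    cross x-line → (5,5), t=0.6182
    cross y-line → (5,4), t=1.2423
    cross y-line → (5,3), t=2.2776
    cross y-line → (5,2), t=3.3129
    cross y-line → (5,1), t=4.3482
    cross x-line → (4,1), t=4.4819
    cross y-line → (4,0), t=5.3834 (wall)
  → r_1 = 5.3834
beam 2: φ=90°, α=345°
  d=(0.9659,-0.2588)  start (6,6)  tX=0.8696 tY=0.7727  stride 1/|dx|=1.0353 1/|dy|=3.8637
    cross y-line → (6,5), t=0.7727
    cross x-line → (7,5), t=0.8696 (wall)
  → r_2 = 0.8696
beam 3: φ=180°, α=75°
  d=(0.2588,0.9659)  start (6,6)  tX=3.2455 tY=0.8282  stride 1/|dx|=3.8637 1/|dy|=1.0353
    cross y-line → (6,7), t=0.8282 (wall)
  → r_3 = 0.8282
beam 4: φ=270°, α=165°
  d=(-0.9659,0.2588)  start (6,6)  tX=0.1656 tY=3.0910  stride 1/|dx|=1.0353 1/|dy|=3.8637
    cross x-line → (5,6), t=0.1656
    cross x-line → (4,6), t=1.2009
    cross x-line → (3,6), t=2.2362
    cross y-line → (3,7), t=3.0910 (wall)
  → r_4 = 3.0910

ranges = [5.3834, 0.8696, 0.8282, 3.0910]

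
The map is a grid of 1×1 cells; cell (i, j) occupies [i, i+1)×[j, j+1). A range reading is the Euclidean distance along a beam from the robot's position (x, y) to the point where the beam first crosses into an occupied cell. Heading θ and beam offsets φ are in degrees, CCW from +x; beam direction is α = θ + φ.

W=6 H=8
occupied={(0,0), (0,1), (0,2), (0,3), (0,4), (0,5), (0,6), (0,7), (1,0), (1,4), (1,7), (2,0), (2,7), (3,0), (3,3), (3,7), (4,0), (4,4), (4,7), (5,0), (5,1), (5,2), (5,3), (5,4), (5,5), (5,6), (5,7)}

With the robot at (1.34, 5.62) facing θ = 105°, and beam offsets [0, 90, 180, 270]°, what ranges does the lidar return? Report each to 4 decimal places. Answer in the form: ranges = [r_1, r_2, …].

beam 1: φ=0°, α=105°
  direction (-0.2588, 0.9659); cell (1,5); t to first gridline: x 1.3137, y 0.3934 (then +3.8637 / +1.0353)
    (1,6) via y @ 0.3934
    (0,6) via x @ 1.3137  # hit
  → r_1 = 1.3137
beam 2: φ=90°, α=195°
  direction (-0.9659, -0.2588); cell (1,5); t to first gridline: x 0.3520, y 2.3955 (then +1.0353 / +3.8637)
    (0,5) via x @ 0.3520  # hit
  → r_2 = 0.3520
beam 3: φ=180°, α=285°
  direction (0.2588, -0.9659); cell (1,5); t to first gridline: x 2.5500, y 0.6419 (then +3.8637 / +1.0353)
    (1,4) via y @ 0.6419  # hit
  → r_3 = 0.6419
beam 4: φ=270°, α=15°
  direction (0.9659, 0.2588); cell (1,5); t to first gridline: x 0.6833, y 1.4682 (then +1.0353 / +3.8637)
    (2,5) via x @ 0.6833
    (2,6) via y @ 1.4682
    (3,6) via x @ 1.7186
    (4,6) via x @ 2.7538
    (5,6) via x @ 3.7891  # hit
  → r_4 = 3.7891

ranges = [1.3137, 0.3520, 0.6419, 3.7891]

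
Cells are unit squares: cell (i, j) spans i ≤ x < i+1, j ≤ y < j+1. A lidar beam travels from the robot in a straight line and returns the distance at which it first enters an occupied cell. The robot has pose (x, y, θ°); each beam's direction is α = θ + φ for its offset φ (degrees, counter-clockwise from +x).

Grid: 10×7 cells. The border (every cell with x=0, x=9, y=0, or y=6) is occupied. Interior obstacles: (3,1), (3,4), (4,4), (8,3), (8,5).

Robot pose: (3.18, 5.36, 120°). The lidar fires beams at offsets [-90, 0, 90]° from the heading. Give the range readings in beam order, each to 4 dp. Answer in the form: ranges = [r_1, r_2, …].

beam 1: φ=-90°, α=30°
  dir = (cos 30°, sin 30°) = (0.8660, 0.5000); from cell (3,5)
  next x-line at t=0.9469, next y-line at t=1.2800; Δt_x=1.1547, Δt_y=2.0000
    x: enter (4,5) at t=0.9469
    y: enter (4,6) at t=1.2800 ← occupied
  → r_1 = 1.2800
beam 2: φ=0°, α=120°
  dir = (cos 120°, sin 120°) = (-0.5000, 0.8660); from cell (3,5)
  next x-line at t=0.3600, next y-line at t=0.7390; Δt_x=2.0000, Δt_y=1.1547
    x: enter (2,5) at t=0.3600
    y: enter (2,6) at t=0.7390 ← occupied
  → r_2 = 0.7390
beam 3: φ=90°, α=210°
  dir = (cos 210°, sin 210°) = (-0.8660, -0.5000); from cell (3,5)
  next x-line at t=0.2078, next y-line at t=0.7200; Δt_x=1.1547, Δt_y=2.0000
    x: enter (2,5) at t=0.2078
    y: enter (2,4) at t=0.7200
    x: enter (1,4) at t=1.3625
    x: enter (0,4) at t=2.5172 ← occupied
  → r_3 = 2.5172

ranges = [1.2800, 0.7390, 2.5172]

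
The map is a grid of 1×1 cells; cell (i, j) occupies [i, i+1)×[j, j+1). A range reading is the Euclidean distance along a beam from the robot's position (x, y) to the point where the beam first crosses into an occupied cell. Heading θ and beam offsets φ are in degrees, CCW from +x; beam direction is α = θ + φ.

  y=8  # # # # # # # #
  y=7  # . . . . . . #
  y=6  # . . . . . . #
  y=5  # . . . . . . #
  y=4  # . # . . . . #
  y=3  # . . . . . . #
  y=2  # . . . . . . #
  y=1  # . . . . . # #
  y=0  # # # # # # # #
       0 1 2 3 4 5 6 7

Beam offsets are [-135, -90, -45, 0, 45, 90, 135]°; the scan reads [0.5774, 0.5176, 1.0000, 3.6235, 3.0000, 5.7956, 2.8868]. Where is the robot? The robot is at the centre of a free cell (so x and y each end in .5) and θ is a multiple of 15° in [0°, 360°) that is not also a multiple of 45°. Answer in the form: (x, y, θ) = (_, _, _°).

Candidates: 40 free-cell centres × 16 headings = 640 poses. Raycast each; keep the one whose scan matches to 4 dp.
  (2.5, 2.5, 300°): beam 1 = 1.5529 ≠ 0.5774 ✗
  (5.5, 3.5, 195°): beam 1 = 3.0000 ≠ 0.5774 ✗
  (3.5, 1.5, 195°): beam 1 = 7.0000 ≠ 0.5774 ✗
  …
  (4.5, 7.5, 195°): r_1=0.5774, r_2=0.5176, r_3=1.0000, r_4=3.6235, r_5=3.0000, r_6=5.7956, r_7=2.8868 — all match ✓
Only this pose fits every beam.

(x, y, θ) = (4.5, 7.5, 195°)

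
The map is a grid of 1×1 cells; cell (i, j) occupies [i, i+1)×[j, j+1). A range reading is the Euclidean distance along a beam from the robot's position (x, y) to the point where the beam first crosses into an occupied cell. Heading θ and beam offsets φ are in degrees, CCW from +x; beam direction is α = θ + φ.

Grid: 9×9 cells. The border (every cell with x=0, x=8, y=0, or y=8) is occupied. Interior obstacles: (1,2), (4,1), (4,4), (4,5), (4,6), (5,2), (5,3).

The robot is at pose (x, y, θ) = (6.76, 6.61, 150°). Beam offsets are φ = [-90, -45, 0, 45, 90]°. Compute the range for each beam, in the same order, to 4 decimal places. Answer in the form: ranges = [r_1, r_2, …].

ranges = [1.6050, 1.4390, 2.7800, 1.8221, 3.0138]

beam 1: φ=-90°, α=60°
  d=(0.5000,0.8660)  start (6,6)  tX=0.4800 tY=0.4503  stride 1/|dx|=2.0000 1/|dy|=1.1547
    cross y-line → (6,7), t=0.4503
    cross x-line → (7,7), t=0.4800
    cross y-line → (7,8), t=1.6050 (wall)
  → r_1 = 1.6050
beam 2: φ=-45°, α=105°
  d=(-0.2588,0.9659)  start (6,6)  tX=2.9364 tY=0.4038  stride 1/|dx|=3.8637 1/|dy|=1.0353
    cross y-line → (6,7), t=0.4038
    cross y-line → (6,8), t=1.4390 (wall)
  → r_2 = 1.4390
beam 3: φ=0°, α=150°
  d=(-0.8660,0.5000)  start (6,6)  tX=0.8776 tY=0.7800  stride 1/|dx|=1.1547 1/|dy|=2.0000
    cross y-line → (6,7), t=0.7800
    cross x-line → (5,7), t=0.8776
    cross x-line → (4,7), t=2.0323
    cross y-line → (4,8), t=2.7800 (wall)
  → r_3 = 2.7800
beam 4: φ=45°, α=195°
  d=(-0.9659,-0.2588)  start (6,6)  tX=0.7868 tY=2.3569  stride 1/|dx|=1.0353 1/|dy|=3.8637
    cross x-line → (5,6), t=0.7868
    cross x-line → (4,6), t=1.8221 (wall)
  → r_4 = 1.8221
beam 5: φ=90°, α=240°
  d=(-0.5000,-0.8660)  start (6,6)  tX=1.5200 tY=0.7044  stride 1/|dx|=2.0000 1/|dy|=1.1547
    cross y-line → (6,5), t=0.7044
    cross x-line → (5,5), t=1.5200
    cross y-line → (5,4), t=1.8591
    cross y-line → (5,3), t=3.0138 (wall)
  → r_5 = 3.0138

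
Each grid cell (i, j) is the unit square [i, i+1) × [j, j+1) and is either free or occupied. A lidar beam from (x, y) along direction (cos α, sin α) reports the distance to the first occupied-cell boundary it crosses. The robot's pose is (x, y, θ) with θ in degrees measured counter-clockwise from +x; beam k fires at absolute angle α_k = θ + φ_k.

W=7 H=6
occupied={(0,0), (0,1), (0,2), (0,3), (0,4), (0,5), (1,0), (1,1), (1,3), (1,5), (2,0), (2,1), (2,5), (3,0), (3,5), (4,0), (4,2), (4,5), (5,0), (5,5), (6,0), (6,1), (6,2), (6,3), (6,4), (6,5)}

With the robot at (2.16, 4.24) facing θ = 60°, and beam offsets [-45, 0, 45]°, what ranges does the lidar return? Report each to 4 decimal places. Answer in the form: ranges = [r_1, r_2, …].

beam 1: φ=-45°, α=15°
  d=(0.9659,0.2588)  start (2,4)  tX=0.8696 tY=2.9364  stride 1/|dx|=1.0353 1/|dy|=3.8637
    cross x-line → (3,4), t=0.8696
    cross x-line → (4,4), t=1.9049
    cross y-line → (4,5), t=2.9364 (wall)
  → r_1 = 2.9364
beam 2: φ=0°, α=60°
  d=(0.5000,0.8660)  start (2,4)  tX=1.6800 tY=0.8776  stride 1/|dx|=2.0000 1/|dy|=1.1547
    cross y-line → (2,5), t=0.8776 (wall)
  → r_2 = 0.8776
beam 3: φ=45°, α=105°
  d=(-0.2588,0.9659)  start (2,4)  tX=0.6182 tY=0.7868  stride 1/|dx|=3.8637 1/|dy|=1.0353
    cross x-line → (1,4), t=0.6182
    cross y-line → (1,5), t=0.7868 (wall)
  → r_3 = 0.7868

ranges = [2.9364, 0.8776, 0.7868]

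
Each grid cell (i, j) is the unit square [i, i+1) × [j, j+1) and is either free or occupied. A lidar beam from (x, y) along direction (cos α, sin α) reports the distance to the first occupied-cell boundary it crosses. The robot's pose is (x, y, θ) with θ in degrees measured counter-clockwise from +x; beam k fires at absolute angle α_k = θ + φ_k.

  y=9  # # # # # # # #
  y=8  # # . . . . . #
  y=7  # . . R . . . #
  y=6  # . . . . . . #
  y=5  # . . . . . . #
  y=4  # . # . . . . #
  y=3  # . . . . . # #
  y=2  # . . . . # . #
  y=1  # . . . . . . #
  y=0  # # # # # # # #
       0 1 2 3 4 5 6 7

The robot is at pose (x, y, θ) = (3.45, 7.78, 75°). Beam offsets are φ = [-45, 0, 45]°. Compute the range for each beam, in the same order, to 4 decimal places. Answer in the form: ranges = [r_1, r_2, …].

beam 1: φ=-45°, α=30°
  dir = (cos 30°, sin 30°) = (0.8660, 0.5000); from cell (3,7)
  next x-line at t=0.6351, next y-line at t=0.4400; Δt_x=1.1547, Δt_y=2.0000
    y: enter (3,8) at t=0.4400
    x: enter (4,8) at t=0.6351
    x: enter (5,8) at t=1.7898
    y: enter (5,9) at t=2.4400 ← occupied
  → r_1 = 2.4400
beam 2: φ=0°, α=75°
  dir = (cos 75°, sin 75°) = (0.2588, 0.9659); from cell (3,7)
  next x-line at t=2.1250, next y-line at t=0.2278; Δt_x=3.8637, Δt_y=1.0353
    y: enter (3,8) at t=0.2278
    y: enter (3,9) at t=1.2630 ← occupied
  → r_2 = 1.2630
beam 3: φ=45°, α=120°
  dir = (cos 120°, sin 120°) = (-0.5000, 0.8660); from cell (3,7)
  next x-line at t=0.9000, next y-line at t=0.2540; Δt_x=2.0000, Δt_y=1.1547
    y: enter (3,8) at t=0.2540
    x: enter (2,8) at t=0.9000
    y: enter (2,9) at t=1.4087 ← occupied
  → r_3 = 1.4087

ranges = [2.4400, 1.2630, 1.4087]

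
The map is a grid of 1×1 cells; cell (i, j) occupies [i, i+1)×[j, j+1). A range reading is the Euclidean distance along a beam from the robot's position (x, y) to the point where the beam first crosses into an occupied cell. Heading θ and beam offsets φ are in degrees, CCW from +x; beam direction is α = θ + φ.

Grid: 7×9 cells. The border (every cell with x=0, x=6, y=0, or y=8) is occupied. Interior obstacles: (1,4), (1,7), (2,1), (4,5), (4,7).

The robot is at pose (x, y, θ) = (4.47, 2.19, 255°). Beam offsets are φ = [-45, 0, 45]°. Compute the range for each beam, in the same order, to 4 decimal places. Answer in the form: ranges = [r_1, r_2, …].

ranges = [1.6974, 1.2320, 1.3741]

beam 1: φ=-45°, α=210°
  cosα=-0.8660 sinα=-0.5000 | (4,2) | tMaxX 0.5427 tMaxY 0.3800 | tΔX 1.1547 tΔY 2.0000
    t=0.3800 [y] (4,1)
    t=0.5427 [x] (3,1)
    t=1.6974 [x] (2,1) — stop
  → r_1 = 1.6974
beam 2: φ=0°, α=255°
  cosα=-0.2588 sinα=-0.9659 | (4,2) | tMaxX 1.8159 tMaxY 0.1967 | tΔX 3.8637 tΔY 1.0353
    t=0.1967 [y] (4,1)
    t=1.2320 [y] (4,0) — stop
  → r_2 = 1.2320
beam 3: φ=45°, α=300°
  cosα=0.5000 sinα=-0.8660 | (4,2) | tMaxX 1.0600 tMaxY 0.2194 | tΔX 2.0000 tΔY 1.1547
    t=0.2194 [y] (4,1)
    t=1.0600 [x] (5,1)
    t=1.3741 [y] (5,0) — stop
  → r_3 = 1.3741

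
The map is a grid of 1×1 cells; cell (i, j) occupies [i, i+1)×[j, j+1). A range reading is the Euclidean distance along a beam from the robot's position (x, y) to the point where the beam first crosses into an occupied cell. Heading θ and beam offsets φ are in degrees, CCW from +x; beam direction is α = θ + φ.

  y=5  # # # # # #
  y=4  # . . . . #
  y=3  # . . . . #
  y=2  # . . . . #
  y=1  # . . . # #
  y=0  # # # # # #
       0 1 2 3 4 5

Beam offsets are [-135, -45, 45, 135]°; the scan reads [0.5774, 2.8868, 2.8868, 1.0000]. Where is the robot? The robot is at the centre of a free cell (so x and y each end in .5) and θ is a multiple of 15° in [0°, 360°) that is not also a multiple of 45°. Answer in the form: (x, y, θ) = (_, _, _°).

Enumerate (i+0.5, j+0.5, θ) over the 15 free cells and 16 admissible headings. For each, cast all 4 beams and compare to the given ranges.
  (1.5, 1.5, 240°): beam 1 = 1.9319 ≠ 0.5774 ✗
  (2.5, 2.5, 300°): beam 1 = 1.5529 ≠ 0.5774 ✗
  (3.5, 1.5, 60°): beam 1 = 0.5176 ≠ 0.5774 ✗
  (1.5, 2.5, 240°): beam 1 = 1.9319 ≠ 0.5774 ✗
  …
  (3.5, 4.5, 255°): r_1=0.5774, r_2=2.8868, r_3=2.8868, r_4=1.0000 — all match ✓
Only this pose fits every beam.

(x, y, θ) = (3.5, 4.5, 255°)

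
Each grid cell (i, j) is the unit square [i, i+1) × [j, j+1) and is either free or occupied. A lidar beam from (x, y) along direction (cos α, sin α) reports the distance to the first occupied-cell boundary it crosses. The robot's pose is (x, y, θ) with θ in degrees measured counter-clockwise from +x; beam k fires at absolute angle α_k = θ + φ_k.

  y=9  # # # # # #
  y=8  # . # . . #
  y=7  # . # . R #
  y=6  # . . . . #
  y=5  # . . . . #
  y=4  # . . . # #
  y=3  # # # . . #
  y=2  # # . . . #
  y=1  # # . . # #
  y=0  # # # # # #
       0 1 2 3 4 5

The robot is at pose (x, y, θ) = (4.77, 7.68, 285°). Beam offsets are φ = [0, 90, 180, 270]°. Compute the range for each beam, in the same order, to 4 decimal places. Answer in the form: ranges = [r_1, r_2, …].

ranges = [0.8887, 0.2381, 1.3666, 1.8324]

beam 1: φ=0°, α=285°
  cosα=0.2588 sinα=-0.9659 | (4,7) | tMaxX 0.8887 tMaxY 0.7040 | tΔX 3.8637 tΔY 1.0353
    t=0.7040 [y] (4,6)
    t=0.8887 [x] (5,6) — stop
  → r_1 = 0.8887
beam 2: φ=90°, α=15°
  cosα=0.9659 sinα=0.2588 | (4,7) | tMaxX 0.2381 tMaxY 1.2364 | tΔX 1.0353 tΔY 3.8637
    t=0.2381 [x] (5,7) — stop
  → r_2 = 0.2381
beam 3: φ=180°, α=105°
  cosα=-0.2588 sinα=0.9659 | (4,7) | tMaxX 2.9751 tMaxY 0.3313 | tΔX 3.8637 tΔY 1.0353
    t=0.3313 [y] (4,8)
    t=1.3666 [y] (4,9) — stop
  → r_3 = 1.3666
beam 4: φ=270°, α=195°
  cosα=-0.9659 sinα=-0.2588 | (4,7) | tMaxX 0.7972 tMaxY 2.6273 | tΔX 1.0353 tΔY 3.8637
    t=0.7972 [x] (3,7)
    t=1.8324 [x] (2,7) — stop
  → r_4 = 1.8324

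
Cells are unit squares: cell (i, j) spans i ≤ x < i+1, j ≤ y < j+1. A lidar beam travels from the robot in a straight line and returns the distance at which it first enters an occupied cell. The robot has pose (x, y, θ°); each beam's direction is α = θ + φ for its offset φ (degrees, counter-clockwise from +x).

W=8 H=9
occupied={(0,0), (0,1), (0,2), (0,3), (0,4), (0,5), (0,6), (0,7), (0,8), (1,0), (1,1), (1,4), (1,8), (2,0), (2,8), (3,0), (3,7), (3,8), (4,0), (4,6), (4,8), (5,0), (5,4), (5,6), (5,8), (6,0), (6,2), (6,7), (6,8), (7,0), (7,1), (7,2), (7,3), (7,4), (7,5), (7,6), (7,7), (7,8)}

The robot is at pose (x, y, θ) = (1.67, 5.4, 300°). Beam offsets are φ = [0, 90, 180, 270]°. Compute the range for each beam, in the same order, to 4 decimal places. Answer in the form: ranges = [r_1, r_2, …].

beam 1: φ=0°, α=300°
  d=(0.5000,-0.8660)  start (1,5)  tX=0.6600 tY=0.4619  stride 1/|dx|=2.0000 1/|dy|=1.1547
    cross y-line → (1,4), t=0.4619 (wall)
  → r_1 = 0.4619
beam 2: φ=90°, α=30°
  d=(0.8660,0.5000)  start (1,5)  tX=0.3811 tY=1.2000  stride 1/|dx|=1.1547 1/|dy|=2.0000
    cross x-line → (2,5), t=0.3811
    cross y-line → (2,6), t=1.2000
    cross x-line → (3,6), t=1.5358
    cross x-line → (4,6), t=2.6905 (wall)
  → r_2 = 2.6905
beam 3: φ=180°, α=120°
  d=(-0.5000,0.8660)  start (1,5)  tX=1.3400 tY=0.6928  stride 1/|dx|=2.0000 1/|dy|=1.1547
    cross y-line → (1,6), t=0.6928
    cross x-line → (0,6), t=1.3400 (wall)
  → r_3 = 1.3400
beam 4: φ=270°, α=210°
  d=(-0.8660,-0.5000)  start (1,5)  tX=0.7736 tY=0.8000  stride 1/|dx|=1.1547 1/|dy|=2.0000
    cross x-line → (0,5), t=0.7736 (wall)
  → r_4 = 0.7736

ranges = [0.4619, 2.6905, 1.3400, 0.7736]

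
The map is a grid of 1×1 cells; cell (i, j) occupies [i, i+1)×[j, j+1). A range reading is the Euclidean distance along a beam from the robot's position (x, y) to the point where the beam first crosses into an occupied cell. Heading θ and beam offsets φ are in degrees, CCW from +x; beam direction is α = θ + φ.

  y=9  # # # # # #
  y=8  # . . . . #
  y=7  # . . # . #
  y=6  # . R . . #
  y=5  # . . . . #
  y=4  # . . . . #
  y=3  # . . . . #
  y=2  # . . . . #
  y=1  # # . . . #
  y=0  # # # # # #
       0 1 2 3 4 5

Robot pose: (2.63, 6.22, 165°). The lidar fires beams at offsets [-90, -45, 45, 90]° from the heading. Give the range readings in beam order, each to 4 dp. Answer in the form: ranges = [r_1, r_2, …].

beam 1: φ=-90°, α=75°
  d=(0.2588,0.9659)  start (2,6)  tX=1.4296 tY=0.8075  stride 1/|dx|=3.8637 1/|dy|=1.0353
    cross y-line → (2,7), t=0.8075
    cross x-line → (3,7), t=1.4296 (wall)
  → r_1 = 1.4296
beam 2: φ=-45°, α=120°
  d=(-0.5000,0.8660)  start (2,6)  tX=1.2600 tY=0.9007  stride 1/|dx|=2.0000 1/|dy|=1.1547
    cross y-line → (2,7), t=0.9007
    cross x-line → (1,7), t=1.2600
    cross y-line → (1,8), t=2.0554
    cross y-line → (1,9), t=3.2101 (wall)
  → r_2 = 3.2101
beam 3: φ=45°, α=210°
  d=(-0.8660,-0.5000)  start (2,6)  tX=0.7275 tY=0.4400  stride 1/|dx|=1.1547 1/|dy|=2.0000
    cross y-line → (2,5), t=0.4400
    cross x-line → (1,5), t=0.7275
    cross x-line → (0,5), t=1.8822 (wall)
  → r_3 = 1.8822
beam 4: φ=90°, α=255°
  d=(-0.2588,-0.9659)  start (2,6)  tX=2.4341 tY=0.2278  stride 1/|dx|=3.8637 1/|dy|=1.0353
    cross y-line → (2,5), t=0.2278
    cross y-line → (2,4), t=1.2630
    cross y-line → (2,3), t=2.2983
    cross x-line → (1,3), t=2.4341
    cross y-line → (1,2), t=3.3336
    cross y-line → (1,1), t=4.3689 (wall)
  → r_4 = 4.3689

ranges = [1.4296, 3.2101, 1.8822, 4.3689]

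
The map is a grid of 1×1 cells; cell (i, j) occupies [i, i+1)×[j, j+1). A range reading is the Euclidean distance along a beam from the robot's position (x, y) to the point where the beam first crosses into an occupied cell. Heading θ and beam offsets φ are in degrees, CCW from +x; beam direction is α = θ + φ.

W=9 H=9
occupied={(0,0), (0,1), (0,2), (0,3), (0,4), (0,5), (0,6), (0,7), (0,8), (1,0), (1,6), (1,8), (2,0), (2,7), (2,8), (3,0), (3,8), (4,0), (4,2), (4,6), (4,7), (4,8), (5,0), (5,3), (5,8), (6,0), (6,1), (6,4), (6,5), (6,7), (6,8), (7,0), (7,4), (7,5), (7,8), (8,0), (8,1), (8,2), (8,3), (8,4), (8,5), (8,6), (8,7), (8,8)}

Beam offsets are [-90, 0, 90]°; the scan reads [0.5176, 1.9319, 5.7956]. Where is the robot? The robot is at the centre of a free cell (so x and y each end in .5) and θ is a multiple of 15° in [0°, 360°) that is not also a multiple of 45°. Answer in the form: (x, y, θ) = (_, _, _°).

(x, y, θ) = (2.5, 1.5, 345°)

Enumerate (i+0.5, j+0.5, θ) over the 37 free cells and 16 admissible headings. For each, cast all 3 beams and compare to the given ranges.
  (3.5, 6.5, 285°): beam 1 = 1.5529 ≠ 0.5176 ✗
  (3.5, 7.5, 30°): beam 1 = 1.0000 ≠ 0.5176 ✗
  (6.5, 2.5, 60°): beam 1 = 1.7321 ≠ 0.5176 ✗
  (3.5, 2.5, 75°): beam 2 = 3.6235 ≠ 1.9319 ✗
  (4.5, 3.5, 165°): beam 1 = 4.6587 ≠ 0.5176 ✗
  …
  (2.5, 1.5, 345°): r_1=0.5176, r_2=1.9319, r_3=5.7956 — all match ✓
Unique over the lattice → pose = (2.5, 1.5, 345°).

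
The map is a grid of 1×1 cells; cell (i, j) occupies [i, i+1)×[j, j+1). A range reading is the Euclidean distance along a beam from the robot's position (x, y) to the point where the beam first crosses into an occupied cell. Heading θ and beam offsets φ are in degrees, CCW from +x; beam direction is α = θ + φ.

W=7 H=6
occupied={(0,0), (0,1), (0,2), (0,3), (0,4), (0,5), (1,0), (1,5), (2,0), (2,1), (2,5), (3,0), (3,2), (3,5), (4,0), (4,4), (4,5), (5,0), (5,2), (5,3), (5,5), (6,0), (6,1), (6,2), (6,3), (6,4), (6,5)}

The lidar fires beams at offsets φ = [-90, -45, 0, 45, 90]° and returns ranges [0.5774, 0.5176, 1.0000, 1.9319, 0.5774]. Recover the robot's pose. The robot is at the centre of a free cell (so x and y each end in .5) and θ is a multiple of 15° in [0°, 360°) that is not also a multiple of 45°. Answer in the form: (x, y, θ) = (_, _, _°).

(x, y, θ) = (3.5, 1.5, 330°)

Enumerate (i+0.5, j+0.5, θ) over the 15 free cells and 16 admissible headings. For each, cast all 5 beams and compare to the given ranges.
  (4.5, 3.5, 30°): beam 1 = 1.0000 ≠ 0.5774 ✗
  (3.5, 3.5, 300°): beam 1 = 2.8868 ≠ 0.5774 ✗
  (3.5, 1.5, 255°): beam 1 = 0.5176 ≠ 0.5774 ✗
  (2.5, 2.5, 285°): beam 1 = 1.5529 ≠ 0.5774 ✗
  …
  (3.5, 1.5, 330°): r_1=0.5774, r_2=0.5176, r_3=1.0000, r_4=1.9319, r_5=0.5774 — all match ✓
No second candidate reproduces the full scan.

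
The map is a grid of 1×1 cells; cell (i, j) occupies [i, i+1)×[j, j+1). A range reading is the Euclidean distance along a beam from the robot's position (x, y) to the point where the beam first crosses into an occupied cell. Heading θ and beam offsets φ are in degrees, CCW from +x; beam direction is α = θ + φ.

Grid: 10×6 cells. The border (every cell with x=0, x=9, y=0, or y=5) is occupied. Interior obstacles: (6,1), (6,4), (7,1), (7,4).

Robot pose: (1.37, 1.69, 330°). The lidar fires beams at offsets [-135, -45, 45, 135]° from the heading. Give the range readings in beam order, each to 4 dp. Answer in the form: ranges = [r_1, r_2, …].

ranges = [0.3831, 0.7143, 7.8992, 1.4296]

beam 1: φ=-135°, α=195°
  d=(-0.9659,-0.2588)  start (1,1)  tX=0.3831 tY=2.6660  stride 1/|dx|=1.0353 1/|dy|=3.8637
    cross x-line → (0,1), t=0.3831 (wall)
  → r_1 = 0.3831
beam 2: φ=-45°, α=285°
  d=(0.2588,-0.9659)  start (1,1)  tX=2.4341 tY=0.7143  stride 1/|dx|=3.8637 1/|dy|=1.0353
    cross y-line → (1,0), t=0.7143 (wall)
  → r_2 = 0.7143
beam 3: φ=45°, α=15°
  d=(0.9659,0.2588)  start (1,1)  tX=0.6522 tY=1.1977  stride 1/|dx|=1.0353 1/|dy|=3.8637
    cross x-line → (2,1), t=0.6522
    cross y-line → (2,2), t=1.1977
    cross x-line → (3,2), t=1.6875
    cross x-line → (4,2), t=2.7228
    cross x-line → (5,2), t=3.7581
    cross x-line → (6,2), t=4.7933
    cross y-line → (6,3), t=5.0615
    cross x-line → (7,3), t=5.8286
    cross x-line → (8,3), t=6.8639
    cross x-line → (9,3), t=7.8992 (wall)
  → r_3 = 7.8992
beam 4: φ=135°, α=105°
  d=(-0.2588,0.9659)  start (1,1)  tX=1.4296 tY=0.3209  stride 1/|dx|=3.8637 1/|dy|=1.0353
    cross y-line → (1,2), t=0.3209
    cross y-line → (1,3), t=1.3562
    cross x-line → (0,3), t=1.4296 (wall)
  → r_4 = 1.4296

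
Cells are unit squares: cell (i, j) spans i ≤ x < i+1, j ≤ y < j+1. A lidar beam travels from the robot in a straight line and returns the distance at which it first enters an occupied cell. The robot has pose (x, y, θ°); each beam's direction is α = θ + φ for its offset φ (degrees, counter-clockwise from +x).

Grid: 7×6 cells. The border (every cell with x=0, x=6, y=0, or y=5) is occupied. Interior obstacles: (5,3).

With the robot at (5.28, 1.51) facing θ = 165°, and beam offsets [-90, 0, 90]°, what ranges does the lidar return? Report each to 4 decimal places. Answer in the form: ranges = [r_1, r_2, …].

ranges = [1.5426, 4.4310, 0.5280]

beam 1: φ=-90°, α=75°
  d=(0.2588,0.9659)  start (5,1)  tX=2.7819 tY=0.5073  stride 1/|dx|=3.8637 1/|dy|=1.0353
    cross y-line → (5,2), t=0.5073
    cross y-line → (5,3), t=1.5426 (wall)
  → r_1 = 1.5426
beam 2: φ=0°, α=165°
  d=(-0.9659,0.2588)  start (5,1)  tX=0.2899 tY=1.8932  stride 1/|dx|=1.0353 1/|dy|=3.8637
    cross x-line → (4,1), t=0.2899
    cross x-line → (3,1), t=1.3252
    cross y-line → (3,2), t=1.8932
    cross x-line → (2,2), t=2.3604
    cross x-line → (1,2), t=3.3957
    cross x-line → (0,2), t=4.4310 (wall)
  → r_2 = 4.4310
beam 3: φ=90°, α=255°
  d=(-0.2588,-0.9659)  start (5,1)  tX=1.0818 tY=0.5280  stride 1/|dx|=3.8637 1/|dy|=1.0353
    cross y-line → (5,0), t=0.5280 (wall)
  → r_3 = 0.5280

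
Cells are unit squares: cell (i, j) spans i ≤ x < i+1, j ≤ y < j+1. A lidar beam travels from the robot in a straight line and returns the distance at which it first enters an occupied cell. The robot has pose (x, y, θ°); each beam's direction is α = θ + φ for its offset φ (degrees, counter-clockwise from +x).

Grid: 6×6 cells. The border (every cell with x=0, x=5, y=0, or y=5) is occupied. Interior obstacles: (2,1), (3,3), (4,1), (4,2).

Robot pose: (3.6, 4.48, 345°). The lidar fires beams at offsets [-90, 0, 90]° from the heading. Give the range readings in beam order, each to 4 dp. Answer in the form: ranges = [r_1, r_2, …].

beam 1: φ=-90°, α=255°
  direction (-0.2588, -0.9659); cell (3,4); t to first gridline: x 2.3182, y 0.4969 (then +3.8637 / +1.0353)
    (3,3) via y @ 0.4969  # hit
  → r_1 = 0.4969
beam 2: φ=0°, α=345°
  direction (0.9659, -0.2588); cell (3,4); t to first gridline: x 0.4141, y 1.8546 (then +1.0353 / +3.8637)
    (4,4) via x @ 0.4141
    (5,4) via x @ 1.4494  # hit
  → r_2 = 1.4494
beam 3: φ=90°, α=75°
  direction (0.2588, 0.9659); cell (3,4); t to first gridline: x 1.5455, y 0.5383 (then +3.8637 / +1.0353)
    (3,5) via y @ 0.5383  # hit
  → r_3 = 0.5383

ranges = [0.4969, 1.4494, 0.5383]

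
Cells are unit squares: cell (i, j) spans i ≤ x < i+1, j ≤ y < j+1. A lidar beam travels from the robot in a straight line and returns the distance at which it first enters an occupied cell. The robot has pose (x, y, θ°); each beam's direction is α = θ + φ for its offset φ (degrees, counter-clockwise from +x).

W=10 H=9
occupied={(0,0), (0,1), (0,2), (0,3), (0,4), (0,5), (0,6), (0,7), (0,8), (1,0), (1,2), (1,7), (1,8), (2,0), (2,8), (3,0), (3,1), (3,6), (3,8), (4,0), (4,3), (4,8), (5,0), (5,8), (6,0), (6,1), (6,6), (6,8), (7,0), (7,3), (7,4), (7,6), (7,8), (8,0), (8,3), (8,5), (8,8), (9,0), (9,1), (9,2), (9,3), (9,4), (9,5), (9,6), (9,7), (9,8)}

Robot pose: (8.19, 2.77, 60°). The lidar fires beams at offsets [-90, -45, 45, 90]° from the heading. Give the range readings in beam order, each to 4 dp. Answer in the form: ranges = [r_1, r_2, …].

ranges = [0.9353, 0.8386, 0.2381, 0.4600]

beam 1: φ=-90°, α=330°
  direction (0.8660, -0.5000); cell (8,2); t to first gridline: x 0.9353, y 1.5400 (then +1.1547 / +2.0000)
    (9,2) via x @ 0.9353  # hit
  → r_1 = 0.9353
beam 2: φ=-45°, α=15°
  direction (0.9659, 0.2588); cell (8,2); t to first gridline: x 0.8386, y 0.8887 (then +1.0353 / +3.8637)
    (9,2) via x @ 0.8386  # hit
  → r_2 = 0.8386
beam 3: φ=45°, α=105°
  direction (-0.2588, 0.9659); cell (8,2); t to first gridline: x 0.7341, y 0.2381 (then +3.8637 / +1.0353)
    (8,3) via y @ 0.2381  # hit
  → r_3 = 0.2381
beam 4: φ=90°, α=150°
  direction (-0.8660, 0.5000); cell (8,2); t to first gridline: x 0.2194, y 0.4600 (then +1.1547 / +2.0000)
    (7,2) via x @ 0.2194
    (7,3) via y @ 0.4600  # hit
  → r_4 = 0.4600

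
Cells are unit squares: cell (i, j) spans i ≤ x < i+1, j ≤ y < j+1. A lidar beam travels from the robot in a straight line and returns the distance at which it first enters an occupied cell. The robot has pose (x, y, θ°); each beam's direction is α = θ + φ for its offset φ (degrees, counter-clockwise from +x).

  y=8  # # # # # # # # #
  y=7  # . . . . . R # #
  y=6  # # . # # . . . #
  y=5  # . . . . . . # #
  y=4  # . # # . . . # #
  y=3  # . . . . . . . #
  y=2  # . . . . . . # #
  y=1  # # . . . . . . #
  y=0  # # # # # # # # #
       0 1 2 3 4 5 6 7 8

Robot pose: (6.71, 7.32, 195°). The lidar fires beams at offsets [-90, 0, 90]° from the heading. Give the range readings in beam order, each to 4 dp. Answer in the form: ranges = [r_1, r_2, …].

beam 1: φ=-90°, α=105°
  cosα=-0.2588 sinα=0.9659 | (6,7) | tMaxX 2.7432 tMaxY 0.7040 | tΔX 3.8637 tΔY 1.0353
    t=0.7040 [y] (6,8) — stop
  → r_1 = 0.7040
beam 2: φ=0°, α=195°
  cosα=-0.9659 sinα=-0.2588 | (6,7) | tMaxX 0.7350 tMaxY 1.2364 | tΔX 1.0353 tΔY 3.8637
    t=0.7350 [x] (5,7)
    t=1.2364 [y] (5,6)
    t=1.7703 [x] (4,6) — stop
  → r_2 = 1.7703
beam 3: φ=90°, α=285°
  cosα=0.2588 sinα=-0.9659 | (6,7) | tMaxX 1.1205 tMaxY 0.3313 | tΔX 3.8637 tΔY 1.0353
    t=0.3313 [y] (6,6)
    t=1.1205 [x] (7,6)
    t=1.3666 [y] (7,5) — stop
  → r_3 = 1.3666

ranges = [0.7040, 1.7703, 1.3666]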